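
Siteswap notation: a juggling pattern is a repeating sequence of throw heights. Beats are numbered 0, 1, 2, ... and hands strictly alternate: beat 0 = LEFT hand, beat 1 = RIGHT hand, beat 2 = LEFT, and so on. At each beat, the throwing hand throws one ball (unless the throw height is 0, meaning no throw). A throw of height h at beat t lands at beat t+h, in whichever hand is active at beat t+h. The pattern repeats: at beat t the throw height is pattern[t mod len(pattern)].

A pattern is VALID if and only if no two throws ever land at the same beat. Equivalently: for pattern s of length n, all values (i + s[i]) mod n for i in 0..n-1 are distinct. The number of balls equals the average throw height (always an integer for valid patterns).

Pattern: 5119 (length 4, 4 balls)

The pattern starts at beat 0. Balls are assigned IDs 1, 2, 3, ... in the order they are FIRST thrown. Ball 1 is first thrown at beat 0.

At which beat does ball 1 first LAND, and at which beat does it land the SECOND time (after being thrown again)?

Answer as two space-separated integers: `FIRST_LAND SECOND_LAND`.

Beat 0 (L): throw ball1 h=5 -> lands@5:R; in-air after throw: [b1@5:R]
Beat 1 (R): throw ball2 h=1 -> lands@2:L; in-air after throw: [b2@2:L b1@5:R]
Beat 2 (L): throw ball2 h=1 -> lands@3:R; in-air after throw: [b2@3:R b1@5:R]
Beat 3 (R): throw ball2 h=9 -> lands@12:L; in-air after throw: [b1@5:R b2@12:L]
Beat 4 (L): throw ball3 h=5 -> lands@9:R; in-air after throw: [b1@5:R b3@9:R b2@12:L]
Beat 5 (R): throw ball1 h=1 -> lands@6:L; in-air after throw: [b1@6:L b3@9:R b2@12:L]
Beat 6 (L): throw ball1 h=1 -> lands@7:R; in-air after throw: [b1@7:R b3@9:R b2@12:L]
Ball 1: thrown@0 h=5 -> first land @5; rethrown@5 h=1 -> second land @6

Answer: 5 6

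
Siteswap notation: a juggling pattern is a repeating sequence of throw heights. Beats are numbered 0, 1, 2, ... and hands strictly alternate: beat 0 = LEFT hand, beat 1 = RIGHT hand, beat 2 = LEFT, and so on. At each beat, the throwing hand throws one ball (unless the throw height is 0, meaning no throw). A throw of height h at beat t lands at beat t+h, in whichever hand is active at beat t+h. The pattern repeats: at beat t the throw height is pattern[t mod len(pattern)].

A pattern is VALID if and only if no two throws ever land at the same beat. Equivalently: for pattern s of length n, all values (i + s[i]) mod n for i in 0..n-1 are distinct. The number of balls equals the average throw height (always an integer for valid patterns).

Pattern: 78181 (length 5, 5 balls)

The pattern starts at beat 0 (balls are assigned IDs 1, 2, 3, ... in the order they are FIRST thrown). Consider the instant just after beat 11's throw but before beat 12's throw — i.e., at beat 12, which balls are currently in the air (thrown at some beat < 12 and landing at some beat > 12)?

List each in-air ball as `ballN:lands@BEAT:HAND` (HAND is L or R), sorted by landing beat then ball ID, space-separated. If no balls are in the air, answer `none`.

Beat 0 (L): throw ball1 h=7 -> lands@7:R; in-air after throw: [b1@7:R]
Beat 1 (R): throw ball2 h=8 -> lands@9:R; in-air after throw: [b1@7:R b2@9:R]
Beat 2 (L): throw ball3 h=1 -> lands@3:R; in-air after throw: [b3@3:R b1@7:R b2@9:R]
Beat 3 (R): throw ball3 h=8 -> lands@11:R; in-air after throw: [b1@7:R b2@9:R b3@11:R]
Beat 4 (L): throw ball4 h=1 -> lands@5:R; in-air after throw: [b4@5:R b1@7:R b2@9:R b3@11:R]
Beat 5 (R): throw ball4 h=7 -> lands@12:L; in-air after throw: [b1@7:R b2@9:R b3@11:R b4@12:L]
Beat 6 (L): throw ball5 h=8 -> lands@14:L; in-air after throw: [b1@7:R b2@9:R b3@11:R b4@12:L b5@14:L]
Beat 7 (R): throw ball1 h=1 -> lands@8:L; in-air after throw: [b1@8:L b2@9:R b3@11:R b4@12:L b5@14:L]
Beat 8 (L): throw ball1 h=8 -> lands@16:L; in-air after throw: [b2@9:R b3@11:R b4@12:L b5@14:L b1@16:L]
Beat 9 (R): throw ball2 h=1 -> lands@10:L; in-air after throw: [b2@10:L b3@11:R b4@12:L b5@14:L b1@16:L]
Beat 10 (L): throw ball2 h=7 -> lands@17:R; in-air after throw: [b3@11:R b4@12:L b5@14:L b1@16:L b2@17:R]
Beat 11 (R): throw ball3 h=8 -> lands@19:R; in-air after throw: [b4@12:L b5@14:L b1@16:L b2@17:R b3@19:R]
Beat 12 (L): throw ball4 h=1 -> lands@13:R; in-air after throw: [b4@13:R b5@14:L b1@16:L b2@17:R b3@19:R]

Answer: ball5:lands@14:L ball1:lands@16:L ball2:lands@17:R ball3:lands@19:R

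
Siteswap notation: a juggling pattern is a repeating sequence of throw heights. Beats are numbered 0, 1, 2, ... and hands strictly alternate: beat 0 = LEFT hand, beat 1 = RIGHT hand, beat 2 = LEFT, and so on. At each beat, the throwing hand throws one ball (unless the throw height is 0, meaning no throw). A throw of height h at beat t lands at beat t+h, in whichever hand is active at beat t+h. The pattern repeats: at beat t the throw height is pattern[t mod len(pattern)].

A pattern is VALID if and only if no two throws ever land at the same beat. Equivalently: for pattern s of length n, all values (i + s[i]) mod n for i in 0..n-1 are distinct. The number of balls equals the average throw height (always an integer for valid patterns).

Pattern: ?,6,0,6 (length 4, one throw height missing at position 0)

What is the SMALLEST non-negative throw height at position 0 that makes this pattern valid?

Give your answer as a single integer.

Answer: 0

Derivation:
i=0: s[i]=? (unknown)
i=1: (1 + 6) mod 4 = 3
i=2: (2 + 0) mod 4 = 2
i=3: (3 + 6) mod 4 = 1
Known residues: [1, 2, 3]; need a permutation of 0..3, so missing residue r = 0
Need (0 + s) mod 4 = 0; smallest s = (0 - 0) mod 4 = 0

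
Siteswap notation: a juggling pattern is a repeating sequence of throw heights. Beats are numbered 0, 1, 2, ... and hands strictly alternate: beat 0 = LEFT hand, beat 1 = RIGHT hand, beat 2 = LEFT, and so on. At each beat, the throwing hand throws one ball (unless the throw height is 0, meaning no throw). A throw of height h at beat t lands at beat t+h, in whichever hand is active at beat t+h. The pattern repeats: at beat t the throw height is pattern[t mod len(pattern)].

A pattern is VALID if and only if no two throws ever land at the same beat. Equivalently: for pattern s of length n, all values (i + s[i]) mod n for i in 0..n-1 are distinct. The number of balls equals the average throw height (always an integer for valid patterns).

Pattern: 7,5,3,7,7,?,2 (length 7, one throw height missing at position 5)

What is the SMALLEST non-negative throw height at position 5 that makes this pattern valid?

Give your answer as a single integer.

i=0: (0 + 7) mod 7 = 0
i=1: (1 + 5) mod 7 = 6
i=2: (2 + 3) mod 7 = 5
i=3: (3 + 7) mod 7 = 3
i=4: (4 + 7) mod 7 = 4
i=5: s[i]=? (unknown)
i=6: (6 + 2) mod 7 = 1
Known residues: [0, 1, 3, 4, 5, 6]; need a permutation of 0..6, so missing residue r = 2
Need (5 + s) mod 7 = 2; smallest s = (2 - 5) mod 7 = 4

Answer: 4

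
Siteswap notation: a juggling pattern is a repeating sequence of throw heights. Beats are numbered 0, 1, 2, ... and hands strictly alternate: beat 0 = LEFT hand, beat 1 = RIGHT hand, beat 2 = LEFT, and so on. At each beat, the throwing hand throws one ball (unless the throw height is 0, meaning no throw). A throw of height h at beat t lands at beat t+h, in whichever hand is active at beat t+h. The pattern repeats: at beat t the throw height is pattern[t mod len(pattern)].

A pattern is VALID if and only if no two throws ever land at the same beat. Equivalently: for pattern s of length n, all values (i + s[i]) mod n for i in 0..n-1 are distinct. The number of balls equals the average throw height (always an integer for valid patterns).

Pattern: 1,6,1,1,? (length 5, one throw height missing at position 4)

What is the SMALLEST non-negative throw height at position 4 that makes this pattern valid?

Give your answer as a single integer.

Answer: 1

Derivation:
i=0: (0 + 1) mod 5 = 1
i=1: (1 + 6) mod 5 = 2
i=2: (2 + 1) mod 5 = 3
i=3: (3 + 1) mod 5 = 4
i=4: s[i]=? (unknown)
Known residues: [1, 2, 3, 4]; need a permutation of 0..4, so missing residue r = 0
Need (4 + s) mod 5 = 0; smallest s = (0 - 4) mod 5 = 1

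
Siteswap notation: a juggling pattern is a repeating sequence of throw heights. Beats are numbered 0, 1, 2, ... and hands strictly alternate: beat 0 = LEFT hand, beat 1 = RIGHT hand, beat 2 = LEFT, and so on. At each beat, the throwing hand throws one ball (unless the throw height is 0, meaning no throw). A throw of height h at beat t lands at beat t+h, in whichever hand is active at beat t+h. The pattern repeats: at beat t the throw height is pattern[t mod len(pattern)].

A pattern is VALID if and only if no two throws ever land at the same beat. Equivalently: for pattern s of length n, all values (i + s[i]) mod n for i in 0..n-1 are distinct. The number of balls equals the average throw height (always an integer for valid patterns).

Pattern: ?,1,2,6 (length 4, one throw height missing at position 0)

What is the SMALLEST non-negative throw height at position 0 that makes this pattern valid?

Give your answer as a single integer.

i=0: s[i]=? (unknown)
i=1: (1 + 1) mod 4 = 2
i=2: (2 + 2) mod 4 = 0
i=3: (3 + 6) mod 4 = 1
Known residues: [0, 1, 2]; need a permutation of 0..3, so missing residue r = 3
Need (0 + s) mod 4 = 3; smallest s = (3 - 0) mod 4 = 3

Answer: 3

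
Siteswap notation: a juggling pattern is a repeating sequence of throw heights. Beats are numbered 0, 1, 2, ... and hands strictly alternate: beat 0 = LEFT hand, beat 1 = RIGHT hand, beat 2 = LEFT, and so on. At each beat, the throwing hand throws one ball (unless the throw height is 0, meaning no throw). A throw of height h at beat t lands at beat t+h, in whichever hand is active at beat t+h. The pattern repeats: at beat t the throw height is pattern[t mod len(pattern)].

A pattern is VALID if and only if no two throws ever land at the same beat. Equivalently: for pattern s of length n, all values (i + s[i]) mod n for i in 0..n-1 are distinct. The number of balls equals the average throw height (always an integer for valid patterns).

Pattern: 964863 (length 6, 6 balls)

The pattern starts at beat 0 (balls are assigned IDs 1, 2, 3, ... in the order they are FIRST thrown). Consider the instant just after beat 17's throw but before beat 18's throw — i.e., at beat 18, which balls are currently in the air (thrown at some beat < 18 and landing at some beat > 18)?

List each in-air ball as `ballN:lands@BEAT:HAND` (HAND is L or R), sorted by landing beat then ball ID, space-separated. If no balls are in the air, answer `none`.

Answer: ball2:lands@19:R ball1:lands@20:L ball6:lands@21:R ball5:lands@22:L ball3:lands@23:R

Derivation:
Beat 0 (L): throw ball1 h=9 -> lands@9:R; in-air after throw: [b1@9:R]
Beat 1 (R): throw ball2 h=6 -> lands@7:R; in-air after throw: [b2@7:R b1@9:R]
Beat 2 (L): throw ball3 h=4 -> lands@6:L; in-air after throw: [b3@6:L b2@7:R b1@9:R]
Beat 3 (R): throw ball4 h=8 -> lands@11:R; in-air after throw: [b3@6:L b2@7:R b1@9:R b4@11:R]
Beat 4 (L): throw ball5 h=6 -> lands@10:L; in-air after throw: [b3@6:L b2@7:R b1@9:R b5@10:L b4@11:R]
Beat 5 (R): throw ball6 h=3 -> lands@8:L; in-air after throw: [b3@6:L b2@7:R b6@8:L b1@9:R b5@10:L b4@11:R]
Beat 6 (L): throw ball3 h=9 -> lands@15:R; in-air after throw: [b2@7:R b6@8:L b1@9:R b5@10:L b4@11:R b3@15:R]
Beat 7 (R): throw ball2 h=6 -> lands@13:R; in-air after throw: [b6@8:L b1@9:R b5@10:L b4@11:R b2@13:R b3@15:R]
Beat 8 (L): throw ball6 h=4 -> lands@12:L; in-air after throw: [b1@9:R b5@10:L b4@11:R b6@12:L b2@13:R b3@15:R]
Beat 9 (R): throw ball1 h=8 -> lands@17:R; in-air after throw: [b5@10:L b4@11:R b6@12:L b2@13:R b3@15:R b1@17:R]
Beat 10 (L): throw ball5 h=6 -> lands@16:L; in-air after throw: [b4@11:R b6@12:L b2@13:R b3@15:R b5@16:L b1@17:R]
Beat 11 (R): throw ball4 h=3 -> lands@14:L; in-air after throw: [b6@12:L b2@13:R b4@14:L b3@15:R b5@16:L b1@17:R]
Beat 12 (L): throw ball6 h=9 -> lands@21:R; in-air after throw: [b2@13:R b4@14:L b3@15:R b5@16:L b1@17:R b6@21:R]
Beat 13 (R): throw ball2 h=6 -> lands@19:R; in-air after throw: [b4@14:L b3@15:R b5@16:L b1@17:R b2@19:R b6@21:R]
Beat 14 (L): throw ball4 h=4 -> lands@18:L; in-air after throw: [b3@15:R b5@16:L b1@17:R b4@18:L b2@19:R b6@21:R]
Beat 15 (R): throw ball3 h=8 -> lands@23:R; in-air after throw: [b5@16:L b1@17:R b4@18:L b2@19:R b6@21:R b3@23:R]
Beat 16 (L): throw ball5 h=6 -> lands@22:L; in-air after throw: [b1@17:R b4@18:L b2@19:R b6@21:R b5@22:L b3@23:R]
Beat 17 (R): throw ball1 h=3 -> lands@20:L; in-air after throw: [b4@18:L b2@19:R b1@20:L b6@21:R b5@22:L b3@23:R]
Beat 18 (L): throw ball4 h=9 -> lands@27:R; in-air after throw: [b2@19:R b1@20:L b6@21:R b5@22:L b3@23:R b4@27:R]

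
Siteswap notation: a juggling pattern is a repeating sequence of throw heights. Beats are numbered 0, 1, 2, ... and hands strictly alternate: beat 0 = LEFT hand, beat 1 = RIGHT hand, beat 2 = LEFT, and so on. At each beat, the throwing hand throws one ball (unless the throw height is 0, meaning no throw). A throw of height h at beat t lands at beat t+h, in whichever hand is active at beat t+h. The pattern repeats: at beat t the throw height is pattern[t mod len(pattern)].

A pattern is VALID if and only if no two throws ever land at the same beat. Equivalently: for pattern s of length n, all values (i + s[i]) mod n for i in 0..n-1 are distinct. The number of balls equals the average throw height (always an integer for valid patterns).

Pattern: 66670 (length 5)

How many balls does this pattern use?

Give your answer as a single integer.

Pattern = [6, 6, 6, 7, 0], length n = 5
  position 0: throw height = 6, running sum = 6
  position 1: throw height = 6, running sum = 12
  position 2: throw height = 6, running sum = 18
  position 3: throw height = 7, running sum = 25
  position 4: throw height = 0, running sum = 25
Total sum = 25; balls = sum / n = 25 / 5 = 5

Answer: 5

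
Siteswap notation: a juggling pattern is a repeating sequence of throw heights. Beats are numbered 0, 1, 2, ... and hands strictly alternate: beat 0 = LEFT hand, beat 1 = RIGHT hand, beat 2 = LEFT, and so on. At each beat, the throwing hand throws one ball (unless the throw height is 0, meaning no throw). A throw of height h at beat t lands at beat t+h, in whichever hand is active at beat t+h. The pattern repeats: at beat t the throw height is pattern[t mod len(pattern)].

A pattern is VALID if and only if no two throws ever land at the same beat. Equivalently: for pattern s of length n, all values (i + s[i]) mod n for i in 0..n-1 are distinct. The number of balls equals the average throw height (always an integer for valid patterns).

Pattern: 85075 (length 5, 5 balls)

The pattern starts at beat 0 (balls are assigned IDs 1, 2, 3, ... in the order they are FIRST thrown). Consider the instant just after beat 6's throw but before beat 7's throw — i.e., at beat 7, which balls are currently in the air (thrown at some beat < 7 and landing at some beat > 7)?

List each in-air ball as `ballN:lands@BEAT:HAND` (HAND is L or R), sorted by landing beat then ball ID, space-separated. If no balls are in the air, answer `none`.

Answer: ball1:lands@8:L ball4:lands@9:R ball3:lands@10:L ball2:lands@11:R ball5:lands@13:R

Derivation:
Beat 0 (L): throw ball1 h=8 -> lands@8:L; in-air after throw: [b1@8:L]
Beat 1 (R): throw ball2 h=5 -> lands@6:L; in-air after throw: [b2@6:L b1@8:L]
Beat 3 (R): throw ball3 h=7 -> lands@10:L; in-air after throw: [b2@6:L b1@8:L b3@10:L]
Beat 4 (L): throw ball4 h=5 -> lands@9:R; in-air after throw: [b2@6:L b1@8:L b4@9:R b3@10:L]
Beat 5 (R): throw ball5 h=8 -> lands@13:R; in-air after throw: [b2@6:L b1@8:L b4@9:R b3@10:L b5@13:R]
Beat 6 (L): throw ball2 h=5 -> lands@11:R; in-air after throw: [b1@8:L b4@9:R b3@10:L b2@11:R b5@13:R]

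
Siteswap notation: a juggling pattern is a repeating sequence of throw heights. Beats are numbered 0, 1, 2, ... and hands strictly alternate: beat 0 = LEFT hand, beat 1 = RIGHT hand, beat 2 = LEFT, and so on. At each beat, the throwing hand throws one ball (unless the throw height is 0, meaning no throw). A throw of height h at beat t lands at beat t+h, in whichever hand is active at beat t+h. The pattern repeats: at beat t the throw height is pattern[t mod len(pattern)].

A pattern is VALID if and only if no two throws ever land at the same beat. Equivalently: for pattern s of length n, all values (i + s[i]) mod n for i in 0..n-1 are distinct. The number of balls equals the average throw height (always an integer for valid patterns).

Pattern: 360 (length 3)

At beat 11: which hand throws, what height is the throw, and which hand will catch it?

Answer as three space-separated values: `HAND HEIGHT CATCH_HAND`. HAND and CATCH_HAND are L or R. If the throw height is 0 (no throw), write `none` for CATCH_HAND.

Beat 11: 11 mod 2 = 1, so hand = R
Throw height = pattern[11 mod 3] = pattern[2] = 0

Answer: R 0 none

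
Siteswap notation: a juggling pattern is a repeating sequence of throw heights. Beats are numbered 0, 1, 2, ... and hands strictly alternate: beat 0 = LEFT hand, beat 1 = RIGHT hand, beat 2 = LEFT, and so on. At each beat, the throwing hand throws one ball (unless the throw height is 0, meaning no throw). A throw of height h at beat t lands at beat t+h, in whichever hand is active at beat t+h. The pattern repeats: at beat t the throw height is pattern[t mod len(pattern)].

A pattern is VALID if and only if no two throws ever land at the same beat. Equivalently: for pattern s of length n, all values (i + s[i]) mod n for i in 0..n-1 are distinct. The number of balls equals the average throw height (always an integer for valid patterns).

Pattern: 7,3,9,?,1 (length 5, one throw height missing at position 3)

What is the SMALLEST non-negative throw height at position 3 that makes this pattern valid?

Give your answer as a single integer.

Answer: 0

Derivation:
i=0: (0 + 7) mod 5 = 2
i=1: (1 + 3) mod 5 = 4
i=2: (2 + 9) mod 5 = 1
i=3: s[i]=? (unknown)
i=4: (4 + 1) mod 5 = 0
Known residues: [0, 1, 2, 4]; need a permutation of 0..4, so missing residue r = 3
Need (3 + s) mod 5 = 3; smallest s = (3 - 3) mod 5 = 0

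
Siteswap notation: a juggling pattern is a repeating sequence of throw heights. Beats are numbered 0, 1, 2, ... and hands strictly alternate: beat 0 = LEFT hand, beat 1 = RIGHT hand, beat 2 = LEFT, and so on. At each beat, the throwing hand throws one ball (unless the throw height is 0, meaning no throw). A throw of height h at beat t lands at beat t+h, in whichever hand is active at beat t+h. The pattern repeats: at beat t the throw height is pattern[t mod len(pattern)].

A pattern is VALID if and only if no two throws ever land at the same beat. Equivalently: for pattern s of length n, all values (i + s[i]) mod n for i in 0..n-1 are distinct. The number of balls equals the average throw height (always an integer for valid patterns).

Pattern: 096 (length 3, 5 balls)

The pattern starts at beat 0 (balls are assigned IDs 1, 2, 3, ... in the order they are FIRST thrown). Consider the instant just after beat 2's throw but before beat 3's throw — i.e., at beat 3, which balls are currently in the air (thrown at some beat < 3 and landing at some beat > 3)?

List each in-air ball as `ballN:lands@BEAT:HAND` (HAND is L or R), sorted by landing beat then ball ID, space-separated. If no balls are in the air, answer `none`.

Answer: ball2:lands@8:L ball1:lands@10:L

Derivation:
Beat 1 (R): throw ball1 h=9 -> lands@10:L; in-air after throw: [b1@10:L]
Beat 2 (L): throw ball2 h=6 -> lands@8:L; in-air after throw: [b2@8:L b1@10:L]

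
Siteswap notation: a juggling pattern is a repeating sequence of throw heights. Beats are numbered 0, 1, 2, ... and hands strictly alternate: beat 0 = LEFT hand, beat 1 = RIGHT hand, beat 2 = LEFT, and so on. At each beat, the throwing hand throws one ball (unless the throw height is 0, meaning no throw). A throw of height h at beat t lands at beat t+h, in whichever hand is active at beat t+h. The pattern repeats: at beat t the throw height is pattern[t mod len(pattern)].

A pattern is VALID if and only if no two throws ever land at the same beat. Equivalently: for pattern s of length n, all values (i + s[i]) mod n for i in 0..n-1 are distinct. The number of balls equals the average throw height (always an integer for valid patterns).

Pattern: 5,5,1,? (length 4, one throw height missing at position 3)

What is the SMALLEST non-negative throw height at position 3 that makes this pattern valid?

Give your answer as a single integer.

Answer: 1

Derivation:
i=0: (0 + 5) mod 4 = 1
i=1: (1 + 5) mod 4 = 2
i=2: (2 + 1) mod 4 = 3
i=3: s[i]=? (unknown)
Known residues: [1, 2, 3]; need a permutation of 0..3, so missing residue r = 0
Need (3 + s) mod 4 = 0; smallest s = (0 - 3) mod 4 = 1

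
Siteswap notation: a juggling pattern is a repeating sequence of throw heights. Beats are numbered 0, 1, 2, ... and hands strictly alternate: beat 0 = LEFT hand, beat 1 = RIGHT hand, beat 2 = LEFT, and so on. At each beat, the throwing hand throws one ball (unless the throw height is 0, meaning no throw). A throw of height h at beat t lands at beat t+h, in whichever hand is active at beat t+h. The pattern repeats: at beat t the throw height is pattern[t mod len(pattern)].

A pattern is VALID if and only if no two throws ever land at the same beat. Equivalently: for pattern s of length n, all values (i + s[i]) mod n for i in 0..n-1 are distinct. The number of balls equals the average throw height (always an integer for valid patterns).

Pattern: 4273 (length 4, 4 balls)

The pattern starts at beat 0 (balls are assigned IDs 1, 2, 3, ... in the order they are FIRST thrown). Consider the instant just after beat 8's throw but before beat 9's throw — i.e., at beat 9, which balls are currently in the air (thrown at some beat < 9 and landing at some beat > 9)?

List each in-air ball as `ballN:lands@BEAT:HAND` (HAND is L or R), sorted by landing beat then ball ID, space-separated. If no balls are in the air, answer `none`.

Beat 0 (L): throw ball1 h=4 -> lands@4:L; in-air after throw: [b1@4:L]
Beat 1 (R): throw ball2 h=2 -> lands@3:R; in-air after throw: [b2@3:R b1@4:L]
Beat 2 (L): throw ball3 h=7 -> lands@9:R; in-air after throw: [b2@3:R b1@4:L b3@9:R]
Beat 3 (R): throw ball2 h=3 -> lands@6:L; in-air after throw: [b1@4:L b2@6:L b3@9:R]
Beat 4 (L): throw ball1 h=4 -> lands@8:L; in-air after throw: [b2@6:L b1@8:L b3@9:R]
Beat 5 (R): throw ball4 h=2 -> lands@7:R; in-air after throw: [b2@6:L b4@7:R b1@8:L b3@9:R]
Beat 6 (L): throw ball2 h=7 -> lands@13:R; in-air after throw: [b4@7:R b1@8:L b3@9:R b2@13:R]
Beat 7 (R): throw ball4 h=3 -> lands@10:L; in-air after throw: [b1@8:L b3@9:R b4@10:L b2@13:R]
Beat 8 (L): throw ball1 h=4 -> lands@12:L; in-air after throw: [b3@9:R b4@10:L b1@12:L b2@13:R]
Beat 9 (R): throw ball3 h=2 -> lands@11:R; in-air after throw: [b4@10:L b3@11:R b1@12:L b2@13:R]

Answer: ball4:lands@10:L ball1:lands@12:L ball2:lands@13:R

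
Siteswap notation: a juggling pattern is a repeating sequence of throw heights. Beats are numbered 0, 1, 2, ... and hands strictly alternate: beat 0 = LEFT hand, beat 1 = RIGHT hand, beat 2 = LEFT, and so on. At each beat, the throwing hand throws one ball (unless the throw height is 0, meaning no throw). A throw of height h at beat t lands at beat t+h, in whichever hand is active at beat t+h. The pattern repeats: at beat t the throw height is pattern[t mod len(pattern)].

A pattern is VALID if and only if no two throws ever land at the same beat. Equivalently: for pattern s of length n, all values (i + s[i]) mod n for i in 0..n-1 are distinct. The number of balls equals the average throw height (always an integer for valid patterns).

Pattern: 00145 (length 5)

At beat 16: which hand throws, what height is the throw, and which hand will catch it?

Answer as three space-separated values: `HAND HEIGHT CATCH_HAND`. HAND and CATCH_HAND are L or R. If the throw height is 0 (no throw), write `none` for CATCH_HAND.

Answer: L 0 none

Derivation:
Beat 16: 16 mod 2 = 0, so hand = L
Throw height = pattern[16 mod 5] = pattern[1] = 0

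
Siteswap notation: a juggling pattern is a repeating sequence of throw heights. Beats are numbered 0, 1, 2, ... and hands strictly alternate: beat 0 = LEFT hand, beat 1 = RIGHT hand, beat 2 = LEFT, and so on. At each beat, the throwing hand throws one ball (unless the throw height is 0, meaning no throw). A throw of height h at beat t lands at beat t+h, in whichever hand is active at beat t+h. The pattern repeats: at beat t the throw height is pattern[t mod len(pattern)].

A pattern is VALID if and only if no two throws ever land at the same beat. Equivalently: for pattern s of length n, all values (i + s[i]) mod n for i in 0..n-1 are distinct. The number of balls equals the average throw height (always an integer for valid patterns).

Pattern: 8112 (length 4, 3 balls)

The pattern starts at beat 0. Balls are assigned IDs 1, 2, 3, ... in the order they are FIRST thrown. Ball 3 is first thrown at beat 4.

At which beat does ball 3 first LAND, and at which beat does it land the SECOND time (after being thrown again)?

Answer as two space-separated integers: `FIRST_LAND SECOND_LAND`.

Answer: 12 20

Derivation:
Beat 0 (L): throw ball1 h=8 -> lands@8:L; in-air after throw: [b1@8:L]
Beat 1 (R): throw ball2 h=1 -> lands@2:L; in-air after throw: [b2@2:L b1@8:L]
Beat 2 (L): throw ball2 h=1 -> lands@3:R; in-air after throw: [b2@3:R b1@8:L]
Beat 3 (R): throw ball2 h=2 -> lands@5:R; in-air after throw: [b2@5:R b1@8:L]
Beat 4 (L): throw ball3 h=8 -> lands@12:L; in-air after throw: [b2@5:R b1@8:L b3@12:L]
Beat 5 (R): throw ball2 h=1 -> lands@6:L; in-air after throw: [b2@6:L b1@8:L b3@12:L]
Beat 6 (L): throw ball2 h=1 -> lands@7:R; in-air after throw: [b2@7:R b1@8:L b3@12:L]
Beat 7 (R): throw ball2 h=2 -> lands@9:R; in-air after throw: [b1@8:L b2@9:R b3@12:L]
Beat 8 (L): throw ball1 h=8 -> lands@16:L; in-air after throw: [b2@9:R b3@12:L b1@16:L]
Beat 9 (R): throw ball2 h=1 -> lands@10:L; in-air after throw: [b2@10:L b3@12:L b1@16:L]
Beat 10 (L): throw ball2 h=1 -> lands@11:R; in-air after throw: [b2@11:R b3@12:L b1@16:L]
Beat 11 (R): throw ball2 h=2 -> lands@13:R; in-air after throw: [b3@12:L b2@13:R b1@16:L]
Beat 12 (L): throw ball3 h=8 -> lands@20:L; in-air after throw: [b2@13:R b1@16:L b3@20:L]
Beat 13 (R): throw ball2 h=1 -> lands@14:L; in-air after throw: [b2@14:L b1@16:L b3@20:L]
Beat 14 (L): throw ball2 h=1 -> lands@15:R; in-air after throw: [b2@15:R b1@16:L b3@20:L]
Beat 15 (R): throw ball2 h=2 -> lands@17:R; in-air after throw: [b1@16:L b2@17:R b3@20:L]
Ball 3: thrown@4 h=8 -> first land @12; rethrown@12 h=8 -> second land @20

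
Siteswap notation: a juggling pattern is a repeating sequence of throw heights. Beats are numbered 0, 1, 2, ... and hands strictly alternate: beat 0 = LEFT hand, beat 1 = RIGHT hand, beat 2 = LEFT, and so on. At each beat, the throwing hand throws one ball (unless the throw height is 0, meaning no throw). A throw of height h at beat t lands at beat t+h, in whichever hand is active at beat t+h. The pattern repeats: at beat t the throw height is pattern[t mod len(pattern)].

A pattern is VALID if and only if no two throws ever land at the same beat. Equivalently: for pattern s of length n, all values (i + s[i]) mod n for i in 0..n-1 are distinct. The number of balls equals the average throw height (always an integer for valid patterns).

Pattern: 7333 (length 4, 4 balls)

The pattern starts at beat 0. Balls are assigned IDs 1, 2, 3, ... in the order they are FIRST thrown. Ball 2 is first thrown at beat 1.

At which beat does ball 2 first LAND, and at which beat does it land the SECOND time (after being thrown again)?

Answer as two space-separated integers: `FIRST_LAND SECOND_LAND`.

Answer: 4 11

Derivation:
Beat 0 (L): throw ball1 h=7 -> lands@7:R; in-air after throw: [b1@7:R]
Beat 1 (R): throw ball2 h=3 -> lands@4:L; in-air after throw: [b2@4:L b1@7:R]
Beat 2 (L): throw ball3 h=3 -> lands@5:R; in-air after throw: [b2@4:L b3@5:R b1@7:R]
Beat 3 (R): throw ball4 h=3 -> lands@6:L; in-air after throw: [b2@4:L b3@5:R b4@6:L b1@7:R]
Beat 4 (L): throw ball2 h=7 -> lands@11:R; in-air after throw: [b3@5:R b4@6:L b1@7:R b2@11:R]
Beat 5 (R): throw ball3 h=3 -> lands@8:L; in-air after throw: [b4@6:L b1@7:R b3@8:L b2@11:R]
Beat 6 (L): throw ball4 h=3 -> lands@9:R; in-air after throw: [b1@7:R b3@8:L b4@9:R b2@11:R]
Beat 7 (R): throw ball1 h=3 -> lands@10:L; in-air after throw: [b3@8:L b4@9:R b1@10:L b2@11:R]
Beat 8 (L): throw ball3 h=7 -> lands@15:R; in-air after throw: [b4@9:R b1@10:L b2@11:R b3@15:R]
Beat 9 (R): throw ball4 h=3 -> lands@12:L; in-air after throw: [b1@10:L b2@11:R b4@12:L b3@15:R]
Beat 10 (L): throw ball1 h=3 -> lands@13:R; in-air after throw: [b2@11:R b4@12:L b1@13:R b3@15:R]
Beat 11 (R): throw ball2 h=3 -> lands@14:L; in-air after throw: [b4@12:L b1@13:R b2@14:L b3@15:R]
Ball 2: thrown@1 h=3 -> first land @4; rethrown@4 h=7 -> second land @11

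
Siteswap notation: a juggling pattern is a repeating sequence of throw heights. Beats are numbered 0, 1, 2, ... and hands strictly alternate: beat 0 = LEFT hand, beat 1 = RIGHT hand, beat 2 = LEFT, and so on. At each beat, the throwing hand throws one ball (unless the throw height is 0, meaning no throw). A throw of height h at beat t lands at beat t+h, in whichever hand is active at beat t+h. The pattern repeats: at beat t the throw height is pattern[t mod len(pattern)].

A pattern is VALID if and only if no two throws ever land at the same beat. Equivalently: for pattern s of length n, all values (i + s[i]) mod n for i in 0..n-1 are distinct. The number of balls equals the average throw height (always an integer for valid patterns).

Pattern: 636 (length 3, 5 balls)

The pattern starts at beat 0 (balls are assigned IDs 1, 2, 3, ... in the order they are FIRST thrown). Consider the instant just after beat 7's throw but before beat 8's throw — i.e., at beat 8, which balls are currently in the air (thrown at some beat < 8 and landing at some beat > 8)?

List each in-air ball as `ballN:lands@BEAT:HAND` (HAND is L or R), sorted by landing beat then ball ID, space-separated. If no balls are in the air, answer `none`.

Answer: ball4:lands@9:R ball2:lands@10:L ball5:lands@11:R ball1:lands@12:L

Derivation:
Beat 0 (L): throw ball1 h=6 -> lands@6:L; in-air after throw: [b1@6:L]
Beat 1 (R): throw ball2 h=3 -> lands@4:L; in-air after throw: [b2@4:L b1@6:L]
Beat 2 (L): throw ball3 h=6 -> lands@8:L; in-air after throw: [b2@4:L b1@6:L b3@8:L]
Beat 3 (R): throw ball4 h=6 -> lands@9:R; in-air after throw: [b2@4:L b1@6:L b3@8:L b4@9:R]
Beat 4 (L): throw ball2 h=3 -> lands@7:R; in-air after throw: [b1@6:L b2@7:R b3@8:L b4@9:R]
Beat 5 (R): throw ball5 h=6 -> lands@11:R; in-air after throw: [b1@6:L b2@7:R b3@8:L b4@9:R b5@11:R]
Beat 6 (L): throw ball1 h=6 -> lands@12:L; in-air after throw: [b2@7:R b3@8:L b4@9:R b5@11:R b1@12:L]
Beat 7 (R): throw ball2 h=3 -> lands@10:L; in-air after throw: [b3@8:L b4@9:R b2@10:L b5@11:R b1@12:L]
Beat 8 (L): throw ball3 h=6 -> lands@14:L; in-air after throw: [b4@9:R b2@10:L b5@11:R b1@12:L b3@14:L]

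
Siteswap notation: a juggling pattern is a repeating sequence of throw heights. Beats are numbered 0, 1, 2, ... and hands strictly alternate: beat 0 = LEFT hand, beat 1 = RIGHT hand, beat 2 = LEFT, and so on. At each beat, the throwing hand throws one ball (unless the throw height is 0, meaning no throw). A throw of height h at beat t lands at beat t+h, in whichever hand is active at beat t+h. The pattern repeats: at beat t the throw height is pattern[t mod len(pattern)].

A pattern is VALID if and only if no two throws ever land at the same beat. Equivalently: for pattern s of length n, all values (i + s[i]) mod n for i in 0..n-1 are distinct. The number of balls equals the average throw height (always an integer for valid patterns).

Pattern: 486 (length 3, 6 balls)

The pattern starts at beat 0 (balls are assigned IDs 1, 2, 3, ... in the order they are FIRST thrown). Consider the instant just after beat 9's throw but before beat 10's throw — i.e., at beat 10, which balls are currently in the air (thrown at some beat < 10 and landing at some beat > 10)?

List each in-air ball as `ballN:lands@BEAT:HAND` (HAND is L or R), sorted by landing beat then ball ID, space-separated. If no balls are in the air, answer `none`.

Beat 0 (L): throw ball1 h=4 -> lands@4:L; in-air after throw: [b1@4:L]
Beat 1 (R): throw ball2 h=8 -> lands@9:R; in-air after throw: [b1@4:L b2@9:R]
Beat 2 (L): throw ball3 h=6 -> lands@8:L; in-air after throw: [b1@4:L b3@8:L b2@9:R]
Beat 3 (R): throw ball4 h=4 -> lands@7:R; in-air after throw: [b1@4:L b4@7:R b3@8:L b2@9:R]
Beat 4 (L): throw ball1 h=8 -> lands@12:L; in-air after throw: [b4@7:R b3@8:L b2@9:R b1@12:L]
Beat 5 (R): throw ball5 h=6 -> lands@11:R; in-air after throw: [b4@7:R b3@8:L b2@9:R b5@11:R b1@12:L]
Beat 6 (L): throw ball6 h=4 -> lands@10:L; in-air after throw: [b4@7:R b3@8:L b2@9:R b6@10:L b5@11:R b1@12:L]
Beat 7 (R): throw ball4 h=8 -> lands@15:R; in-air after throw: [b3@8:L b2@9:R b6@10:L b5@11:R b1@12:L b4@15:R]
Beat 8 (L): throw ball3 h=6 -> lands@14:L; in-air after throw: [b2@9:R b6@10:L b5@11:R b1@12:L b3@14:L b4@15:R]
Beat 9 (R): throw ball2 h=4 -> lands@13:R; in-air after throw: [b6@10:L b5@11:R b1@12:L b2@13:R b3@14:L b4@15:R]
Beat 10 (L): throw ball6 h=8 -> lands@18:L; in-air after throw: [b5@11:R b1@12:L b2@13:R b3@14:L b4@15:R b6@18:L]

Answer: ball5:lands@11:R ball1:lands@12:L ball2:lands@13:R ball3:lands@14:L ball4:lands@15:R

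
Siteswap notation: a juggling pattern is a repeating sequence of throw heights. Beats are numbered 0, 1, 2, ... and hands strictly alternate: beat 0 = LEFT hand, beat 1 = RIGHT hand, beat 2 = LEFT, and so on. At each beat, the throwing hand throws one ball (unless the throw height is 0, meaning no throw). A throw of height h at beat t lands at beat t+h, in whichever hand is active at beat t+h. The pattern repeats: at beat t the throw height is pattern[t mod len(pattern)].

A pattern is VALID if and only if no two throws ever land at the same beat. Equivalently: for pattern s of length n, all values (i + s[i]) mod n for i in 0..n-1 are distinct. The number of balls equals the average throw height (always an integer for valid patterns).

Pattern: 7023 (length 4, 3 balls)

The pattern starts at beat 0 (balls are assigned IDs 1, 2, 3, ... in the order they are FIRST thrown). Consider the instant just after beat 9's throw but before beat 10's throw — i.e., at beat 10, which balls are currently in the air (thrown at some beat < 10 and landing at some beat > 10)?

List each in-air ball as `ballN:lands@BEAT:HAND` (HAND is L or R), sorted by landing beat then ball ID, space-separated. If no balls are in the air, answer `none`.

Answer: ball2:lands@11:R ball3:lands@15:R

Derivation:
Beat 0 (L): throw ball1 h=7 -> lands@7:R; in-air after throw: [b1@7:R]
Beat 2 (L): throw ball2 h=2 -> lands@4:L; in-air after throw: [b2@4:L b1@7:R]
Beat 3 (R): throw ball3 h=3 -> lands@6:L; in-air after throw: [b2@4:L b3@6:L b1@7:R]
Beat 4 (L): throw ball2 h=7 -> lands@11:R; in-air after throw: [b3@6:L b1@7:R b2@11:R]
Beat 6 (L): throw ball3 h=2 -> lands@8:L; in-air after throw: [b1@7:R b3@8:L b2@11:R]
Beat 7 (R): throw ball1 h=3 -> lands@10:L; in-air after throw: [b3@8:L b1@10:L b2@11:R]
Beat 8 (L): throw ball3 h=7 -> lands@15:R; in-air after throw: [b1@10:L b2@11:R b3@15:R]
Beat 10 (L): throw ball1 h=2 -> lands@12:L; in-air after throw: [b2@11:R b1@12:L b3@15:R]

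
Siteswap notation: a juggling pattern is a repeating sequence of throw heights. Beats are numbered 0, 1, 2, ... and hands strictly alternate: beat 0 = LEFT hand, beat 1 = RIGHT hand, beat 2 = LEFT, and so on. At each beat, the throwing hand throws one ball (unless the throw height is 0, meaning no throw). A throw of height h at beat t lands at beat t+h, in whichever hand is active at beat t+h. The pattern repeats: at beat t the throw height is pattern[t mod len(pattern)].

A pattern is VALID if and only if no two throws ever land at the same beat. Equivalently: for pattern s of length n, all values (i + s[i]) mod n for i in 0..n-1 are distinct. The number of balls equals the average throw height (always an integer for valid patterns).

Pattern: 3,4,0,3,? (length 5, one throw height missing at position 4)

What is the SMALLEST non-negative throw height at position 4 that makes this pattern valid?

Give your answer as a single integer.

i=0: (0 + 3) mod 5 = 3
i=1: (1 + 4) mod 5 = 0
i=2: (2 + 0) mod 5 = 2
i=3: (3 + 3) mod 5 = 1
i=4: s[i]=? (unknown)
Known residues: [0, 1, 2, 3]; need a permutation of 0..4, so missing residue r = 4
Need (4 + s) mod 5 = 4; smallest s = (4 - 4) mod 5 = 0

Answer: 0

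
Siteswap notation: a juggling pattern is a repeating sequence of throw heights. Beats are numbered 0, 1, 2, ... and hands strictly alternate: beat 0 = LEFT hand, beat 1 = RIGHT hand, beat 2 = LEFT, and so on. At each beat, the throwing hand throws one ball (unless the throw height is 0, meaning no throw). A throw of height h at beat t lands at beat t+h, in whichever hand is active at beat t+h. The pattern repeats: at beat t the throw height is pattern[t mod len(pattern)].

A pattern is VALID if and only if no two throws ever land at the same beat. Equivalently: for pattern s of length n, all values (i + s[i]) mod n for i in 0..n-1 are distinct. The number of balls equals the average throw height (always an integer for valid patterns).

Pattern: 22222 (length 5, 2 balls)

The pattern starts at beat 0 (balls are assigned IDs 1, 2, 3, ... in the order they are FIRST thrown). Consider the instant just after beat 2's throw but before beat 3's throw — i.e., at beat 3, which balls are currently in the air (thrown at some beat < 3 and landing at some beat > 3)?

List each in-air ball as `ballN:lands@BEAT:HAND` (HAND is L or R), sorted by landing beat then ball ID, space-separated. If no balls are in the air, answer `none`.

Answer: ball1:lands@4:L

Derivation:
Beat 0 (L): throw ball1 h=2 -> lands@2:L; in-air after throw: [b1@2:L]
Beat 1 (R): throw ball2 h=2 -> lands@3:R; in-air after throw: [b1@2:L b2@3:R]
Beat 2 (L): throw ball1 h=2 -> lands@4:L; in-air after throw: [b2@3:R b1@4:L]
Beat 3 (R): throw ball2 h=2 -> lands@5:R; in-air after throw: [b1@4:L b2@5:R]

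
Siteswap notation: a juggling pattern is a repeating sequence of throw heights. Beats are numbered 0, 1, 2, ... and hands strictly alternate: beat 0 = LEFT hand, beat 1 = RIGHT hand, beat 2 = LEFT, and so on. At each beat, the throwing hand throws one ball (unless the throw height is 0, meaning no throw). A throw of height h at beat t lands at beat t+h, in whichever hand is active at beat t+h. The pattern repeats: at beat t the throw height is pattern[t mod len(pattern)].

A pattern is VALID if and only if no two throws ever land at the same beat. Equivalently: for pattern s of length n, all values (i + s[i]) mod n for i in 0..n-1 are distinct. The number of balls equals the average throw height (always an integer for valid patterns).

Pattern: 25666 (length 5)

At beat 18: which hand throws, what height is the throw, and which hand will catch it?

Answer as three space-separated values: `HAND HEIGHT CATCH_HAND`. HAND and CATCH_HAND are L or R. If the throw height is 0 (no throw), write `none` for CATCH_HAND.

Beat 18: 18 mod 2 = 0, so hand = L
Throw height = pattern[18 mod 5] = pattern[3] = 6
Lands at beat 18+6=24, 24 mod 2 = 0, so catch hand = L

Answer: L 6 L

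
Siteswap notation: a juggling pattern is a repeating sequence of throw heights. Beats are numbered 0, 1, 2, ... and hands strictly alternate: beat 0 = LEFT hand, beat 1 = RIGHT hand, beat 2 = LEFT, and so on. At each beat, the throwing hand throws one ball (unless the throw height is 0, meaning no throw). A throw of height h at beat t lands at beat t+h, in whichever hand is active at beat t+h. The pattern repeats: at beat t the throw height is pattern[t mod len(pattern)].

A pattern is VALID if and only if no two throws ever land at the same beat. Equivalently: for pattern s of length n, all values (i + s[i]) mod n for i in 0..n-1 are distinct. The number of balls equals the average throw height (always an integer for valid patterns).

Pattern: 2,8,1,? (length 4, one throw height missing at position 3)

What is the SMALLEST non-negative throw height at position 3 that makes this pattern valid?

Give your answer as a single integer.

i=0: (0 + 2) mod 4 = 2
i=1: (1 + 8) mod 4 = 1
i=2: (2 + 1) mod 4 = 3
i=3: s[i]=? (unknown)
Known residues: [1, 2, 3]; need a permutation of 0..3, so missing residue r = 0
Need (3 + s) mod 4 = 0; smallest s = (0 - 3) mod 4 = 1

Answer: 1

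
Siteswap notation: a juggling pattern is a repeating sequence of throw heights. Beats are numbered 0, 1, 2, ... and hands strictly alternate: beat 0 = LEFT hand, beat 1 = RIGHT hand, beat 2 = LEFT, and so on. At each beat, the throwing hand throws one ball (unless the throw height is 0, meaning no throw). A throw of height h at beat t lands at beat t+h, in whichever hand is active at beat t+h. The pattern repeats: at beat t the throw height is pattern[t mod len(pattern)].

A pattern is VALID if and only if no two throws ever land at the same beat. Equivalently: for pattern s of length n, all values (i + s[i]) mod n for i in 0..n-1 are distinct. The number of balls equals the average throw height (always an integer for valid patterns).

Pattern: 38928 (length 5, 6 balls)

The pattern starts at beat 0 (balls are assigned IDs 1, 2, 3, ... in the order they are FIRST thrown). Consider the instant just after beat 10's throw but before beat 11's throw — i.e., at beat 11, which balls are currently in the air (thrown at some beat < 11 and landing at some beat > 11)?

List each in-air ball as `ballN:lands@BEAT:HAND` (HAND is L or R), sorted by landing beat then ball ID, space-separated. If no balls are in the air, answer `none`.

Beat 0 (L): throw ball1 h=3 -> lands@3:R; in-air after throw: [b1@3:R]
Beat 1 (R): throw ball2 h=8 -> lands@9:R; in-air after throw: [b1@3:R b2@9:R]
Beat 2 (L): throw ball3 h=9 -> lands@11:R; in-air after throw: [b1@3:R b2@9:R b3@11:R]
Beat 3 (R): throw ball1 h=2 -> lands@5:R; in-air after throw: [b1@5:R b2@9:R b3@11:R]
Beat 4 (L): throw ball4 h=8 -> lands@12:L; in-air after throw: [b1@5:R b2@9:R b3@11:R b4@12:L]
Beat 5 (R): throw ball1 h=3 -> lands@8:L; in-air after throw: [b1@8:L b2@9:R b3@11:R b4@12:L]
Beat 6 (L): throw ball5 h=8 -> lands@14:L; in-air after throw: [b1@8:L b2@9:R b3@11:R b4@12:L b5@14:L]
Beat 7 (R): throw ball6 h=9 -> lands@16:L; in-air after throw: [b1@8:L b2@9:R b3@11:R b4@12:L b5@14:L b6@16:L]
Beat 8 (L): throw ball1 h=2 -> lands@10:L; in-air after throw: [b2@9:R b1@10:L b3@11:R b4@12:L b5@14:L b6@16:L]
Beat 9 (R): throw ball2 h=8 -> lands@17:R; in-air after throw: [b1@10:L b3@11:R b4@12:L b5@14:L b6@16:L b2@17:R]
Beat 10 (L): throw ball1 h=3 -> lands@13:R; in-air after throw: [b3@11:R b4@12:L b1@13:R b5@14:L b6@16:L b2@17:R]
Beat 11 (R): throw ball3 h=8 -> lands@19:R; in-air after throw: [b4@12:L b1@13:R b5@14:L b6@16:L b2@17:R b3@19:R]

Answer: ball4:lands@12:L ball1:lands@13:R ball5:lands@14:L ball6:lands@16:L ball2:lands@17:R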